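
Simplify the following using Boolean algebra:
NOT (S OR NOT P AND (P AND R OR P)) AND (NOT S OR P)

NOT (S OR NOT P AND (P AND R OR P)) AND (NOT S OR P)
= NOT (S OR NOT P AND P) AND (NOT S OR P)   — absorption
= NOT S AND (NOT S OR P)   — complement / identity
= NOT S   — absorption

NOT S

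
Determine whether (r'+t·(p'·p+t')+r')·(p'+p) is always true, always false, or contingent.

(r'+t·(p'·p+t')+r')·(p'+p)
= r'+t·(p'·p+t')+r'
= r'+t·t'+r'
= r'+r'
= r'
This depends on r, so it is not a constant.

contingent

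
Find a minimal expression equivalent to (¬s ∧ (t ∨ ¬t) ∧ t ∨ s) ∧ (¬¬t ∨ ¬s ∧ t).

(¬s ∧ (t ∨ ¬t) ∧ t ∨ s) ∧ (¬¬t ∨ ¬s ∧ t)
= (¬s ∧ t ∨ s) ∧ (¬¬t ∨ ¬s ∧ t)   — complement / identity
= (¬s ∧ t ∨ s) ∧ (t ∨ ¬s ∧ t)   — double negation
= ¬s ∧ t ∨ s ∧ t   — distribution
= t   — distribution

t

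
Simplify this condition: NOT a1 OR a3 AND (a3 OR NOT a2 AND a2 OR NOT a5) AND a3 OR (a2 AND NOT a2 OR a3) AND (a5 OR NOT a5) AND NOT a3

NOT a1 OR a3 AND (a3 OR NOT a2 AND a2 OR NOT a5) AND a3 OR (a2 AND NOT a2 OR a3) AND (a5 OR NOT a5) AND NOT a3
= NOT a1 OR a3 AND (a3 OR NOT a2 AND a2 OR NOT a5) AND a3 OR a3 AND (a5 OR NOT a5) AND NOT a3   — complement / identity
= NOT a1 OR a3 AND (a3 OR NOT a2 AND a2 OR NOT a5) AND a3 OR a3 AND NOT a3   — complement / identity
= NOT a1 OR a3 AND (a3 OR NOT a5) AND a3 OR a3 AND NOT a3   — complement / identity
= NOT a1 OR a3 AND a3 OR a3 AND NOT a3   — absorption
= NOT a1 OR a3   — distribution

NOT a1 OR a3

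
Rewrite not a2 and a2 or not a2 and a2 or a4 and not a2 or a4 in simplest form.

not a2 and a2 or not a2 and a2 or a4 and not a2 or a4
= not a2 and a2 or a4 and not a2 or a4   — idempotence
= not a2 and a2 or a4   — absorption
= a4   — complement / identity

a4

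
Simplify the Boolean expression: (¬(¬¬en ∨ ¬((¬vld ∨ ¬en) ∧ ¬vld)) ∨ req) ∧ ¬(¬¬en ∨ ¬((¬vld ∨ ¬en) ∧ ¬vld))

¬en ∧ ¬vld

(¬(¬¬en ∨ ¬((¬vld ∨ ¬en) ∧ ¬vld)) ∨ req) ∧ ¬(¬¬en ∨ ¬((¬vld ∨ ¬en) ∧ ¬vld))
= ¬(¬¬en ∨ ¬((¬vld ∨ ¬en) ∧ ¬vld))   — absorption
= ¬en ∧ (¬vld ∨ ¬en) ∧ ¬vld   — De Morgan
= ¬en ∧ ¬vld   — absorption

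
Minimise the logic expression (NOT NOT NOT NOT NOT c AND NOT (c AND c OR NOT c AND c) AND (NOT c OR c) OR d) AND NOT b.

(NOT c OR d) AND NOT b

(NOT NOT NOT NOT NOT c AND NOT (c AND c OR NOT c AND c) AND (NOT c OR c) OR d) AND NOT b
= (NOT NOT NOT c AND NOT (c AND c OR NOT c AND c) AND (NOT c OR c) OR d) AND NOT b   — double negation
= (NOT NOT NOT c AND NOT (c AND c) AND (NOT c OR c) OR d) AND NOT b   — complement / identity
= (NOT c AND NOT (c AND c) AND (NOT c OR c) OR d) AND NOT b   — double negation
= (NOT c AND NOT (c AND c) OR d) AND NOT b   — complement / identity
= (NOT c AND NOT c OR d) AND NOT b   — idempotence
= (NOT c OR d) AND NOT b   — idempotence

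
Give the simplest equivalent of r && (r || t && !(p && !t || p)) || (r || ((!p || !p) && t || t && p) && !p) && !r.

r && (r || t && !(p && !t || p)) || (r || ((!p || !p) && t || t && p) && !p) && !r
= r && (r || t && !(p && !t || p)) || (r || (!p && t || t && p) && !p) && !r   [idempotence]
= r && (r || t && !(p && !t || p)) || (r || t && !p) && !r   [distribution]
= r && (r || t && !p) || (r || t && !p) && !r   [absorption]
= r || t && !p   [distribution]

r || t && !p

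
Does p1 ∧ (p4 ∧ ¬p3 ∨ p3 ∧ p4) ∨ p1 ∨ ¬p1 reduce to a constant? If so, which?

p1 ∧ (p4 ∧ ¬p3 ∨ p3 ∧ p4) ∨ p1 ∨ ¬p1
= p1 ∧ p4 ∧ (¬p3 ∨ p3) ∨ p1 ∨ ¬p1   (distribution)
= p1 ∧ p4 ∨ p1 ∨ ¬p1   (complement / identity)
= p1 ∨ ¬p1   (absorption)
= True   (complement)

yes, True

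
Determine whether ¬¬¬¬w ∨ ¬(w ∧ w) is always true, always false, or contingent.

always true

¬¬¬¬w ∨ ¬(w ∧ w)
= ¬¬w ∨ ¬(w ∧ w)   — double negation
= ¬¬w ∨ ¬w   — idempotence
= w ∨ ¬w   — double negation
= True   — complement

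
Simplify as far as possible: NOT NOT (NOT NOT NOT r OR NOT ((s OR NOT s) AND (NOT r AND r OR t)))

NOT NOT (NOT NOT NOT r OR NOT ((s OR NOT s) AND (NOT r AND r OR t)))
= NOT NOT (NOT NOT NOT r OR NOT ((s OR NOT s) AND t))   (complement / identity)
= NOT NOT (NOT NOT NOT r OR NOT t)   (complement / identity)
= NOT NOT (NOT r OR NOT t)   (double negation)
= NOT r OR NOT t   (double negation)

NOT r OR NOT t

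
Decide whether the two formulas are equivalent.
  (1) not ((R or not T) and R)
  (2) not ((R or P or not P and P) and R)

Yes

E1: not ((R or not T) and R)
    = not R   [absorption]
E2: not ((R or P or not P and P) and R)
    = not ((R or P) and R)   [complement / identity]
    = not R   [absorption]
Both reduce to not R, so they are equivalent.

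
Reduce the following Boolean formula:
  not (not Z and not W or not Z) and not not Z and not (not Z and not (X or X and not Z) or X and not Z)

Z

not (not Z and not W or not Z) and not not Z and not (not Z and not (X or X and not Z) or X and not Z)
= not not Z and not not Z and not (not Z and not (X or X and not Z) or X and not Z)
= not not Z and not not Z and not (not Z and not X or X and not Z)
= not not Z and not (not Z and not X or X and not Z)
= not not Z and not not Z
= not not Z
= Z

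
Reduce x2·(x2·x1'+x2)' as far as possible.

x2·(x2·x1'+x2)'
= x2·x2'   (absorption)
= 0   (complement)

0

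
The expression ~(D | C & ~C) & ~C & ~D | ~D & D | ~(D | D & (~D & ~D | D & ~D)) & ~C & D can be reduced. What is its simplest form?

~(D | C & ~C) & ~C & ~D | ~D & D | ~(D | D & (~D & ~D | D & ~D)) & ~C & D
= ~D & ~C & ~D | ~D & D | ~(D | D & (~D & ~D | D & ~D)) & ~C & D   [complement / identity]
= ~D & ~C & ~D | ~D & D | ~(D | D & ~D) & ~C & D   [distribution]
= ~D & ~C & ~D | ~(D | D & ~D) & ~C & D   [complement / identity]
= ~D & ~C & ~D | ~D & ~C & D   [complement / identity]
= ~D & ~C   [distribution]

~D & ~C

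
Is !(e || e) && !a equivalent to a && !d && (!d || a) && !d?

No

E1: !(e || e) && !a
    = !e && !a
E2: a && !d && (!d || a) && !d
    = a && !d && !d
    = a && !d
These differ: at a=1, d=0, e=0, E1 = 0 but E2 = 1.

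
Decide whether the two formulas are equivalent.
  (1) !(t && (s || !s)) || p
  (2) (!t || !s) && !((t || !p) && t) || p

Yes

E1: !(t && (s || !s)) || p
    = !t || p   (complement / identity)
E2: (!t || !s) && !((t || !p) && t) || p
    = (!t || !s) && !t || p   (absorption)
    = !t || p   (absorption)
Both reduce to !t || p, so they are equivalent.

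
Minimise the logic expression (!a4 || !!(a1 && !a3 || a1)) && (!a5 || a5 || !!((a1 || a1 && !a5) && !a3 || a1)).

!a4 || a1

(!a4 || !!(a1 && !a3 || a1)) && (!a5 || a5 || !!((a1 || a1 && !a5) && !a3 || a1))
= (!a4 || !!(a1 && !a3 || a1)) && (!a5 || a5 || !!(a1 && !a3 || a1))
= !a4 && (!a5 || a5) || !!(a1 && !a3 || a1)
= !a4 && (!a5 || a5) || !!a1
= !a4 && (!a5 || a5) || a1
= !a4 || a1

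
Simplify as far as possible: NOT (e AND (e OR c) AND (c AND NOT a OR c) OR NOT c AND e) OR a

NOT (e AND (e OR c) AND (c AND NOT a OR c) OR NOT c AND e) OR a
= NOT (e AND (e OR c) AND c OR NOT c AND e) OR a   [absorption]
= NOT (e AND c OR NOT c AND e) OR a   [absorption]
= NOT e OR a   [distribution]

NOT e OR a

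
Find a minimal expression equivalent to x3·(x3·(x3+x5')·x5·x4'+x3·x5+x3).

x3

x3·(x3·(x3+x5')·x5·x4'+x3·x5+x3)
= x3·(x3·x5·x4'+x3·x5+x3)   (absorption)
= x3·(x3·x5+x3)   (absorption)
= x3·x3   (absorption)
= x3   (idempotence)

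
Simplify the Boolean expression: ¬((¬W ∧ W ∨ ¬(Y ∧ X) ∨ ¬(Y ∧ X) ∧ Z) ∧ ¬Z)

¬((¬W ∧ W ∨ ¬(Y ∧ X) ∨ ¬(Y ∧ X) ∧ Z) ∧ ¬Z)
= ¬((¬(Y ∧ X) ∨ ¬(Y ∧ X) ∧ Z) ∧ ¬Z)   [complement / identity]
= ¬(¬(Y ∧ X) ∧ ¬Z)   [absorption]
= Y ∧ X ∨ Z   [De Morgan]

Y ∧ X ∨ Z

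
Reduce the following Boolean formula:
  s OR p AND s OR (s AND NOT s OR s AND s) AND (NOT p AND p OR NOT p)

s

s OR p AND s OR (s AND NOT s OR s AND s) AND (NOT p AND p OR NOT p)
= s OR p AND s OR s AND (NOT p AND p OR NOT p)
= s OR p AND s OR s AND NOT p
= s OR s
= s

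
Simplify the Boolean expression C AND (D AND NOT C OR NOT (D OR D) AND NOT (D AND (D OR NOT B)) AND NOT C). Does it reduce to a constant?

C AND (D AND NOT C OR NOT (D OR D) AND NOT (D AND (D OR NOT B)) AND NOT C)
= C AND (D AND NOT C OR NOT (D OR D) AND NOT D AND NOT C)
= C AND (D AND NOT C OR NOT D AND NOT D AND NOT C)
= C AND (D AND NOT C OR NOT D AND NOT C)
= C AND NOT C
= FALSE

FALSE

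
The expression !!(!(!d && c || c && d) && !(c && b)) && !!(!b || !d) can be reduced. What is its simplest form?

!!(!(!d && c || c && d) && !(c && b)) && !!(!b || !d)
= !!(!c && !(c && b)) && !!(!b || !d)   (distribution)
= !(c || c && b) && !!(!b || !d)   (De Morgan)
= !c && !!(!b || !d)   (absorption)
= !c && (!b || !d)   (double negation)

!c && (!b || !d)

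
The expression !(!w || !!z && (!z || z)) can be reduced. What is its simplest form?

w && !z

!(!w || !!z && (!z || z))
= !(!w || !!z)   [complement / identity]
= w && !z   [De Morgan]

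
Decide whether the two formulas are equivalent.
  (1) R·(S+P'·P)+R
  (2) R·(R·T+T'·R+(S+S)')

Yes

E1: R·(S+P'·P)+R
    = R·S+R
    = R
E2: R·(R·T+T'·R+(S+S)')
    = R·(R+(S+S)')
    = R·(R+S')
    = R
Both reduce to R, so they are equivalent.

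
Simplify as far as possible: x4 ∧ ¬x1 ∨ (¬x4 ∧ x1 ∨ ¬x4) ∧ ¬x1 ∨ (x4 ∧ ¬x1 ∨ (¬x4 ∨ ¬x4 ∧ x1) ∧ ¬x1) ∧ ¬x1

¬x1

x4 ∧ ¬x1 ∨ (¬x4 ∧ x1 ∨ ¬x4) ∧ ¬x1 ∨ (x4 ∧ ¬x1 ∨ (¬x4 ∨ ¬x4 ∧ x1) ∧ ¬x1) ∧ ¬x1
= x4 ∧ ¬x1 ∨ (¬x4 ∧ x1 ∨ ¬x4) ∧ ¬x1 ∨ (x4 ∧ ¬x1 ∨ ¬x4 ∧ ¬x1) ∧ ¬x1   (absorption)
= x4 ∧ ¬x1 ∨ ¬x4 ∧ ¬x1 ∨ (x4 ∧ ¬x1 ∨ ¬x4 ∧ ¬x1) ∧ ¬x1   (absorption)
= x4 ∧ ¬x1 ∨ ¬x4 ∧ ¬x1   (absorption)
= ¬x1   (distribution)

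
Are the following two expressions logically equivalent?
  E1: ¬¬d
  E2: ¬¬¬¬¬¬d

Yes

E1: ¬¬d
    = d
E2: ¬¬¬¬¬¬d
    = ¬¬¬¬d
    = ¬¬d
    = d
Both reduce to d, so they are equivalent.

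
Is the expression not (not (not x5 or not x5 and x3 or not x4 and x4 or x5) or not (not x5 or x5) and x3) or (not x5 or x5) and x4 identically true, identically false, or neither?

identically true

not (not (not x5 or not x5 and x3 or not x4 and x4 or x5) or not (not x5 or x5) and x3) or (not x5 or x5) and x4
= not (not (not x5 or not x4 and x4 or x5) or not (not x5 or x5) and x3) or (not x5 or x5) and x4
= not (not (not x5 or x5) or not (not x5 or x5) and x3) or (not x5 or x5) and x4
= not not (not x5 or x5) or (not x5 or x5) and x4
= not x5 or x5 or (not x5 or x5) and x4
= not x5 or x5
= True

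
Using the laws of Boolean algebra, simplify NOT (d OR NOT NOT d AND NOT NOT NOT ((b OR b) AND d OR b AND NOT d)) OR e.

NOT d OR e

NOT (d OR NOT NOT d AND NOT NOT NOT ((b OR b) AND d OR b AND NOT d)) OR e
= NOT (d OR NOT NOT d AND NOT NOT NOT (b AND d OR b AND NOT d)) OR e   (idempotence)
= NOT (d OR NOT NOT d AND NOT NOT NOT b) OR e   (distribution)
= NOT (d OR d AND NOT NOT NOT b) OR e   (double negation)
= NOT (d OR d AND NOT b) OR e   (double negation)
= NOT d OR e   (absorption)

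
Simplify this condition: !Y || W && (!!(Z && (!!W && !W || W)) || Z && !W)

!Y || W && (!!(Z && (!!W && !W || W)) || Z && !W)
= !Y || W && (!!(Z && (W && !W || W)) || Z && !W)
= !Y || W && (Z && (W && !W || W) || Z && !W)
= !Y || W && (Z && W || Z && !W)
= !Y || W && Z

!Y || W && Z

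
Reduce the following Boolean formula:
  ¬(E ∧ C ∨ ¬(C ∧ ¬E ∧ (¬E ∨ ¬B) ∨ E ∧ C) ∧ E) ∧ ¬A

¬(E ∧ C ∨ ¬(C ∧ ¬E ∧ (¬E ∨ ¬B) ∨ E ∧ C) ∧ E) ∧ ¬A
= ¬(E ∧ C ∨ ¬(C ∧ ¬E ∨ E ∧ C) ∧ E) ∧ ¬A   — absorption
= ¬(E ∧ C ∨ ¬C ∧ E) ∧ ¬A   — distribution
= ¬E ∧ ¬A   — distribution

¬E ∧ ¬A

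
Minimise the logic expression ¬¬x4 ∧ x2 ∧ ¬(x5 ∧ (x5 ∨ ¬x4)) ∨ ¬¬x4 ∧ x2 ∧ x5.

¬¬x4 ∧ x2 ∧ ¬(x5 ∧ (x5 ∨ ¬x4)) ∨ ¬¬x4 ∧ x2 ∧ x5
= ¬¬x4 ∧ x2 ∧ ¬x5 ∨ ¬¬x4 ∧ x2 ∧ x5   (absorption)
= ¬¬x4 ∧ x2   (distribution)
= x4 ∧ x2   (double negation)

x4 ∧ x2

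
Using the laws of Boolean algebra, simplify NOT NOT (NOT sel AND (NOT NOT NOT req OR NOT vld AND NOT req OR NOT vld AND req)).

NOT sel AND (NOT req OR NOT vld)

NOT NOT (NOT sel AND (NOT NOT NOT req OR NOT vld AND NOT req OR NOT vld AND req))
= NOT sel AND (NOT NOT NOT req OR NOT vld AND NOT req OR NOT vld AND req)   (double negation)
= NOT sel AND (NOT NOT NOT req OR NOT vld)   (distribution)
= NOT sel AND (NOT req OR NOT vld)   (double negation)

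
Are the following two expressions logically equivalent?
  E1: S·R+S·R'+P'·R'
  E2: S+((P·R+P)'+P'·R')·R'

E1: S·R+S·R'+P'·R'
    = S+P'·R'   [distribution]
E2: S+((P·R+P)'+P'·R')·R'
    = S+(P'+P'·R')·R'   [absorption]
    = S+P'·R'   [absorption]
Both reduce to S+P'·R', so they are equivalent.

Yes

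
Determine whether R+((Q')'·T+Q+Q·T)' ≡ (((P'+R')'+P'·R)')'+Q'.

Yes

E1: R+((Q')'·T+Q+Q·T)'
    = R+(Q·T+Q+Q·T)'   (double negation)
    = R+(Q+Q·T)'   (absorption)
    = R+Q'   (absorption)
E2: (((P'+R')'+P'·R)')'+Q'
    = (P'+R')'+P'·R+Q'   (double negation)
    = P·R+P'·R+Q'   (De Morgan)
    = R+Q'   (distribution)
Both reduce to R+Q', so they are equivalent.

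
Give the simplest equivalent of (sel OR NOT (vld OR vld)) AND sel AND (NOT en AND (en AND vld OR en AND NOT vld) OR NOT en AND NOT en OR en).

sel

(sel OR NOT (vld OR vld)) AND sel AND (NOT en AND (en AND vld OR en AND NOT vld) OR NOT en AND NOT en OR en)
= (sel OR NOT (vld OR vld)) AND sel AND (NOT en AND en OR NOT en AND NOT en OR en)   [distribution]
= (sel OR NOT (vld OR vld)) AND sel AND (NOT en OR en)   [distribution]
= (sel OR NOT (vld OR vld)) AND sel   [complement / identity]
= (sel OR NOT vld) AND sel   [idempotence]
= sel   [absorption]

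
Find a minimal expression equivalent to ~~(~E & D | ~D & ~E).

~~(~E & D | ~D & ~E)
= ~~~E   (distribution)
= ~E   (double negation)

~E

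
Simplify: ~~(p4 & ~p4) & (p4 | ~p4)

0

~~(p4 & ~p4) & (p4 | ~p4)
= ~~(p4 & ~p4)   [complement / identity]
= p4 & ~p4   [double negation]
= 0   [complement]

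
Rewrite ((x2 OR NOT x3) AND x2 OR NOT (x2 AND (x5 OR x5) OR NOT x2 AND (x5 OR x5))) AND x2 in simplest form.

((x2 OR NOT x3) AND x2 OR NOT (x2 AND (x5 OR x5) OR NOT x2 AND (x5 OR x5))) AND x2
= ((x2 OR NOT x3) AND x2 OR NOT (x5 OR x5)) AND x2   [distribution]
= ((x2 OR NOT x3) AND x2 OR NOT x5) AND x2   [idempotence]
= (x2 OR NOT x5) AND x2   [absorption]
= x2   [absorption]

x2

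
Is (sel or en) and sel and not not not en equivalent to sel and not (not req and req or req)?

No

E1: (sel or en) and sel and not not not en
    = (sel or en) and sel and not en
    = sel and not en
E2: sel and not (not req and req or req)
    = sel and not req
These differ: at en=1, req=0, sel=1, E1 = 0 but E2 = 1.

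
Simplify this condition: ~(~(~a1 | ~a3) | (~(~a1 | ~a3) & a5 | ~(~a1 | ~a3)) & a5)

~(~(~a1 | ~a3) | (~(~a1 | ~a3) & a5 | ~(~a1 | ~a3)) & a5)
= ~(~(~a1 | ~a3) | ~(~a1 | ~a3) & a5)   [absorption]
= ~~(~a1 | ~a3)   [absorption]
= ~a1 | ~a3   [double negation]

~a1 | ~a3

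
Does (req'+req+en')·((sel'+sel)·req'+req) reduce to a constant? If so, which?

(req'+req+en')·((sel'+sel)·req'+req)
= (req'+req+en')·(req'+req)   [complement / identity]
= req'+req   [absorption]
= 1   [complement]

yes, True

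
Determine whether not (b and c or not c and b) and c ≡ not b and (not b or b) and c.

Yes

E1: not (b and c or not c and b) and c
    = not b and c   (distribution)
E2: not b and (not b or b) and c
    = not b and c   (complement / identity)
Both reduce to not b and c, so they are equivalent.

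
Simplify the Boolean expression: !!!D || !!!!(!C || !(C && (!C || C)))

!!!D || !!!!(!C || !(C && (!C || C)))
= !!!D || !!!(C && C && (!C || C))   (De Morgan)
= !!!D || !!!(C && C)   (complement / identity)
= !D || !!!(C && C)   (double negation)
= !D || !!!C   (idempotence)
= !D || !C   (double negation)

!D || !C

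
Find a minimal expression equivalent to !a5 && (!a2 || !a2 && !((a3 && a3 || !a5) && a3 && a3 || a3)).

!a5 && !a2

!a5 && (!a2 || !a2 && !((a3 && a3 || !a5) && a3 && a3 || a3))
= !a5 && (!a2 || !a2 && !(a3 && a3 || a3))
= !a5 && (!a2 || !a2 && !(a3 || a3))
= !a5 && (!a2 || !a2 && !a3)
= !a5 && !a2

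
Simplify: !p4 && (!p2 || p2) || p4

true

!p4 && (!p2 || p2) || p4
= !p4 || p4   [complement / identity]
= true   [complement]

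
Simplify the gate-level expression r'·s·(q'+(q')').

r'·s·(q'+(q')')
= r'·s·(q'+q)   (double negation)
= r'·s   (complement / identity)

r'·s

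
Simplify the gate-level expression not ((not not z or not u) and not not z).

not ((not not z or not u) and not not z)
= not ((not not z or not u) and z)
= not ((z or not u) and z)
= not z

not z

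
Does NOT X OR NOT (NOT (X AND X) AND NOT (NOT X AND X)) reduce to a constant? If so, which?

NOT X OR NOT (NOT (X AND X) AND NOT (NOT X AND X))
= NOT X OR X AND X OR NOT X AND X   (De Morgan)
= NOT X OR X   (distribution)
= TRUE   (complement)

yes, True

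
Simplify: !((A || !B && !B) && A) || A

!((A || !B && !B) && A) || A
= !((A || !B) && A) || A   — idempotence
= !A || A   — absorption
= true   — complement

true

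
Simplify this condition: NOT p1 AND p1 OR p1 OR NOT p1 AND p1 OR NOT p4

NOT p1 AND p1 OR p1 OR NOT p1 AND p1 OR NOT p4
= p1 OR NOT p1 AND p1 OR NOT p4
= p1 OR NOT p4

p1 OR NOT p4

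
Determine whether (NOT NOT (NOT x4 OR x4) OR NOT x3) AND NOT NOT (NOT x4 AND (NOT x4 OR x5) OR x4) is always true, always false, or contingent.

always true

(NOT NOT (NOT x4 OR x4) OR NOT x3) AND NOT NOT (NOT x4 AND (NOT x4 OR x5) OR x4)
= (NOT NOT (NOT x4 OR x4) OR NOT x3) AND NOT NOT (NOT x4 OR x4)   — absorption
= NOT NOT (NOT x4 OR x4)   — absorption
= NOT x4 OR x4   — double negation
= TRUE   — complement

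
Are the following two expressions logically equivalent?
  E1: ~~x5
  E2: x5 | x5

E1: ~~x5
    = x5
E2: x5 | x5
    = x5
Both reduce to x5, so they are equivalent.

Yes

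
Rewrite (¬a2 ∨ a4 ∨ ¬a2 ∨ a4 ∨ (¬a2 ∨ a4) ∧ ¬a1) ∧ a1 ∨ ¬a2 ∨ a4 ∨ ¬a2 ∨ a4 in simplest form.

(¬a2 ∨ a4 ∨ ¬a2 ∨ a4 ∨ (¬a2 ∨ a4) ∧ ¬a1) ∧ a1 ∨ ¬a2 ∨ a4 ∨ ¬a2 ∨ a4
= (¬a2 ∨ a4 ∨ ¬a2 ∨ a4) ∧ a1 ∨ ¬a2 ∨ a4 ∨ ¬a2 ∨ a4   (absorption)
= ¬a2 ∨ a4 ∨ ¬a2 ∨ a4   (absorption)
= ¬a2 ∨ a4   (idempotence)

¬a2 ∨ a4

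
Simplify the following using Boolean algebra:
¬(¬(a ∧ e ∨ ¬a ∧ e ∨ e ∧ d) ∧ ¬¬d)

e ∨ ¬d

¬(¬(a ∧ e ∨ ¬a ∧ e ∨ e ∧ d) ∧ ¬¬d)
= a ∧ e ∨ ¬a ∧ e ∨ e ∧ d ∨ ¬d   [De Morgan]
= e ∨ e ∧ d ∨ ¬d   [distribution]
= e ∨ ¬d   [absorption]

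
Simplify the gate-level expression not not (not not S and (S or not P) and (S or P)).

not not (not not S and (S or not P) and (S or P))
= not not (S and (S or not P) and (S or P))   — double negation
= S and (S or not P) and (S or P)   — double negation
= S and (S or P)   — absorption
= S   — absorption

S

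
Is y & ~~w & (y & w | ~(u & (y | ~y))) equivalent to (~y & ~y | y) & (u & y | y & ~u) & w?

E1: y & ~~w & (y & w | ~(u & (y | ~y)))
    = y & ~~w & (y & w | ~u)   — complement / identity
    = y & w & (y & w | ~u)   — double negation
    = y & w   — absorption
E2: (~y & ~y | y) & (u & y | y & ~u) & w
    = (~y | y) & (u & y | y & ~u) & w   — idempotence
    = (u & y | y & ~u) & w   — complement / identity
    = y & w   — distribution
Both reduce to y & w, so they are equivalent.

Yes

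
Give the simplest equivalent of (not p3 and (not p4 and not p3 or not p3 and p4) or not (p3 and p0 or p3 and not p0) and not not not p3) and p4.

(not p3 and (not p4 and not p3 or not p3 and p4) or not (p3 and p0 or p3 and not p0) and not not not p3) and p4
= (not p3 and (not p4 and not p3 or not p3 and p4) or not (p3 and p0 or p3 and not p0) and not p3) and p4   [double negation]
= (not p3 and (not p4 and not p3 or not p3 and p4) or not p3 and not p3) and p4   [distribution]
= (not p3 and not p3 or not p3 and not p3) and p4   [distribution]
= not p3 and not p3 and p4   [idempotence]
= not p3 and p4   [idempotence]

not p3 and p4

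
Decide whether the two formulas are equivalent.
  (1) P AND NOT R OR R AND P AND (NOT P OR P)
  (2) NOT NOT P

Yes

E1: P AND NOT R OR R AND P AND (NOT P OR P)
    = P AND NOT R OR R AND P   — complement / identity
    = P   — distribution
E2: NOT NOT P
    = P   — double negation
Both reduce to P, so they are equivalent.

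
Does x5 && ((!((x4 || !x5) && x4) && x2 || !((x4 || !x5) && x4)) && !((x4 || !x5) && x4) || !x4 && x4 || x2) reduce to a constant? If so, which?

x5 && ((!((x4 || !x5) && x4) && x2 || !((x4 || !x5) && x4)) && !((x4 || !x5) && x4) || !x4 && x4 || x2)
= x5 && (!((x4 || !x5) && x4) && !((x4 || !x5) && x4) || !x4 && x4 || x2)   (absorption)
= x5 && (!((x4 || !x5) && x4) || !x4 && x4 || x2)   (idempotence)
= x5 && (!x4 || !x4 && x4 || x2)   (absorption)
= x5 && (!x4 || x2)   (complement / identity)
This depends on x2, x4, x5, so it is not a constant.

no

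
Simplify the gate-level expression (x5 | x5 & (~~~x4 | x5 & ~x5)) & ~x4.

x5 & ~x4

(x5 | x5 & (~~~x4 | x5 & ~x5)) & ~x4
= (x5 | x5 & ~~~x4) & ~x4   [complement / identity]
= (x5 | x5 & ~x4) & ~x4   [double negation]
= x5 & ~x4   [absorption]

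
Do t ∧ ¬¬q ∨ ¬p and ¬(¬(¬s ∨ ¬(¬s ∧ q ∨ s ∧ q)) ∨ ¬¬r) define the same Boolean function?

E1: t ∧ ¬¬q ∨ ¬p
    = t ∧ q ∨ ¬p   [double negation]
E2: ¬(¬(¬s ∨ ¬(¬s ∧ q ∨ s ∧ q)) ∨ ¬¬r)
    = ¬(¬(¬s ∨ ¬q) ∨ ¬¬r)   [distribution]
    = (¬s ∨ ¬q) ∧ ¬r   [De Morgan]
These differ: at p=0, q=0, r=1, s=0, t=0, E1 = 1 but E2 = 0.

No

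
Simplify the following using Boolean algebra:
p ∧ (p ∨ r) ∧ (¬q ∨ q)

p ∧ (p ∨ r) ∧ (¬q ∨ q)
= p ∧ (p ∨ r)
= p

p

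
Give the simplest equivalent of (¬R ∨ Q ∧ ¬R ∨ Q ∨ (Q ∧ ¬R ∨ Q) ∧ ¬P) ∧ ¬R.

¬R

(¬R ∨ Q ∧ ¬R ∨ Q ∨ (Q ∧ ¬R ∨ Q) ∧ ¬P) ∧ ¬R
= (¬R ∨ Q ∧ ¬R ∨ Q) ∧ ¬R   (absorption)
= (¬R ∨ Q) ∧ ¬R   (absorption)
= ¬R   (absorption)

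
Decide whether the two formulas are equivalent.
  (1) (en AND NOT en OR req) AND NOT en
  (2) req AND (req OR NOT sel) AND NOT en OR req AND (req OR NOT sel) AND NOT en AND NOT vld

Yes

E1: (en AND NOT en OR req) AND NOT en
    = req AND NOT en   [complement / identity]
E2: req AND (req OR NOT sel) AND NOT en OR req AND (req OR NOT sel) AND NOT en AND NOT vld
    = req AND (req OR NOT sel) AND NOT en   [absorption]
    = req AND NOT en   [absorption]
Both reduce to req AND NOT en, so they are equivalent.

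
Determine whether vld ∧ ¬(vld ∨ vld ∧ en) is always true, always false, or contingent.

always false

vld ∧ ¬(vld ∨ vld ∧ en)
= vld ∧ ¬vld
= False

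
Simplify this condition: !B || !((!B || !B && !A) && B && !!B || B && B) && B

!B || !((!B || !B && !A) && B && !!B || B && B) && B
= !B || !(!B && B && !!B || B && B) && B   — absorption
= !B || !(!B && B && B || B && B) && B   — double negation
= !B || !(!B && B || B && B) && B   — idempotence
= !B || !B && B   — distribution
= !B   — complement / identity

!B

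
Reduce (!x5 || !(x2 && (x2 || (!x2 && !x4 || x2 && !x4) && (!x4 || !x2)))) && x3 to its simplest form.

(!x5 || !x2) && x3

(!x5 || !(x2 && (x2 || (!x2 && !x4 || x2 && !x4) && (!x4 || !x2)))) && x3
= (!x5 || !(x2 && (x2 || !x4 && (!x4 || !x2)))) && x3
= (!x5 || !(x2 && (x2 || !x4))) && x3
= (!x5 || !x2) && x3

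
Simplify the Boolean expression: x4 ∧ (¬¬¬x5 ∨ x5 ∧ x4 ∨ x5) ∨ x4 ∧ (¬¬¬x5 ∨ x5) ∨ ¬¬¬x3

x4 ∧ (¬¬¬x5 ∨ x5 ∧ x4 ∨ x5) ∨ x4 ∧ (¬¬¬x5 ∨ x5) ∨ ¬¬¬x3
= x4 ∧ (¬¬¬x5 ∨ x5) ∨ x4 ∧ (¬¬¬x5 ∨ x5) ∨ ¬¬¬x3   [absorption]
= x4 ∧ (¬¬¬x5 ∨ x5) ∨ ¬¬¬x3   [idempotence]
= x4 ∧ (¬x5 ∨ x5) ∨ ¬¬¬x3   [double negation]
= x4 ∨ ¬¬¬x3   [complement / identity]
= x4 ∨ ¬x3   [double negation]

x4 ∨ ¬x3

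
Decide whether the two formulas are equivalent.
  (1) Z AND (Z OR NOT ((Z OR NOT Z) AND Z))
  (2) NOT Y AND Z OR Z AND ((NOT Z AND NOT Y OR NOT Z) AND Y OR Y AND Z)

E1: Z AND (Z OR NOT ((Z OR NOT Z) AND Z))
    = Z AND (Z OR NOT Z)   — complement / identity
    = Z   — complement / identity
E2: NOT Y AND Z OR Z AND ((NOT Z AND NOT Y OR NOT Z) AND Y OR Y AND Z)
    = NOT Y AND Z OR Z AND (NOT Z AND Y OR Y AND Z)   — absorption
    = NOT Y AND Z OR Z AND Y   — distribution
    = Z   — distribution
Both reduce to Z, so they are equivalent.

Yes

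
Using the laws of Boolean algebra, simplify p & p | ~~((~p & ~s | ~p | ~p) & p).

p & p | ~~((~p & ~s | ~p | ~p) & p)
= p & p | ~~((~p & ~s | ~p) & p)
= p & p | ~~(~p & p)
= p & p | ~p & p
= p

p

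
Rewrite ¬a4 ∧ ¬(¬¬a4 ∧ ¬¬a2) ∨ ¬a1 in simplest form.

¬a4 ∧ ¬(¬¬a4 ∧ ¬¬a2) ∨ ¬a1
= ¬a4 ∧ (¬a4 ∨ ¬a2) ∨ ¬a1   — De Morgan
= ¬a4 ∨ ¬a1   — absorption

¬a4 ∨ ¬a1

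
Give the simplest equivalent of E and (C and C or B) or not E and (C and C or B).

C or B

E and (C and C or B) or not E and (C and C or B)
= C and C or B   — distribution
= C or B   — idempotence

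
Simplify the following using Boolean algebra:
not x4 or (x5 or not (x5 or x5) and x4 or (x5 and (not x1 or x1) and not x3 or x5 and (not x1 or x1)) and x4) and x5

not x4 or (x5 or not (x5 or x5) and x4 or (x5 and (not x1 or x1) and not x3 or x5 and (not x1 or x1)) and x4) and x5
= not x4 or (x5 or not (x5 or x5) and x4 or x5 and (not x1 or x1) and x4) and x5   — absorption
= not x4 or (x5 or not x5 and x4 or x5 and (not x1 or x1) and x4) and x5   — idempotence
= not x4 or (x5 or not x5 and x4 or x5 and x4) and x5   — complement / identity
= not x4 or (x5 or x4) and x5   — distribution
= not x4 or x5   — absorption

not x4 or x5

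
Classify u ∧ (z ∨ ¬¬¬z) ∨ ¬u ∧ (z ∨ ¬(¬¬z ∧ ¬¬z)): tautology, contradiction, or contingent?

u ∧ (z ∨ ¬¬¬z) ∨ ¬u ∧ (z ∨ ¬(¬¬z ∧ ¬¬z))
= u ∧ (z ∨ ¬¬¬z) ∨ ¬u ∧ (z ∨ ¬¬¬z)   (idempotence)
= z ∨ ¬¬¬z   (distribution)
= z ∨ ¬z   (double negation)
= True   (complement)

tautology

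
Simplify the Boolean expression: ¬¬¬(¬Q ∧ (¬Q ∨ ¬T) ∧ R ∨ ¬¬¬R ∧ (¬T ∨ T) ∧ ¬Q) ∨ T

¬¬¬(¬Q ∧ (¬Q ∨ ¬T) ∧ R ∨ ¬¬¬R ∧ (¬T ∨ T) ∧ ¬Q) ∨ T
= ¬¬¬(¬Q ∧ R ∨ ¬¬¬R ∧ (¬T ∨ T) ∧ ¬Q) ∨ T   [absorption]
= ¬¬¬(¬Q ∧ R ∨ ¬R ∧ (¬T ∨ T) ∧ ¬Q) ∨ T   [double negation]
= ¬¬¬(¬Q ∧ R ∨ ¬R ∧ ¬Q) ∨ T   [complement / identity]
= ¬¬¬¬Q ∨ T   [distribution]
= ¬¬Q ∨ T   [double negation]
= Q ∨ T   [double negation]

Q ∨ T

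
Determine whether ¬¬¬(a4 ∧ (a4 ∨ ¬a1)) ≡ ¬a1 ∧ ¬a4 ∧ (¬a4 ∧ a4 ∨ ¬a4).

No

E1: ¬¬¬(a4 ∧ (a4 ∨ ¬a1))
    = ¬¬¬a4   (absorption)
    = ¬a4   (double negation)
E2: ¬a1 ∧ ¬a4 ∧ (¬a4 ∧ a4 ∨ ¬a4)
    = ¬a1 ∧ ¬a4 ∧ ¬a4   (complement / identity)
    = ¬a1 ∧ ¬a4   (idempotence)
These differ: at a1=1, a4=0, E1 = 1 but E2 = 0.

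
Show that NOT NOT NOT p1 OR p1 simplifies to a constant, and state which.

NOT NOT NOT p1 OR p1
= NOT p1 OR p1
= TRUE

TRUE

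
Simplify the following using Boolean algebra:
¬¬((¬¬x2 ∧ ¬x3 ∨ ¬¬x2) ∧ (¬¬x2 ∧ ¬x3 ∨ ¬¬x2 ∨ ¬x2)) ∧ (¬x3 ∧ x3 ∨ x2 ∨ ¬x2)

x2

¬¬((¬¬x2 ∧ ¬x3 ∨ ¬¬x2) ∧ (¬¬x2 ∧ ¬x3 ∨ ¬¬x2 ∨ ¬x2)) ∧ (¬x3 ∧ x3 ∨ x2 ∨ ¬x2)
= ¬¬((¬¬x2 ∧ ¬x3 ∨ ¬¬x2) ∧ (¬¬x2 ∧ ¬x3 ∨ ¬¬x2 ∨ ¬x2)) ∧ (x2 ∨ ¬x2)
= ¬¬(¬¬x2 ∧ ¬x3 ∨ ¬¬x2) ∧ (x2 ∨ ¬x2)
= ¬¬(¬¬x2 ∧ ¬x3 ∨ ¬¬x2)
= ¬¬¬¬x2
= ¬¬x2
= x2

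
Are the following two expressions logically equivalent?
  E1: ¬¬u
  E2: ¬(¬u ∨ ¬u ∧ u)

Yes

E1: ¬¬u
    = u   [double negation]
E2: ¬(¬u ∨ ¬u ∧ u)
    = ¬¬u   [complement / identity]
    = u   [double negation]
Both reduce to u, so they are equivalent.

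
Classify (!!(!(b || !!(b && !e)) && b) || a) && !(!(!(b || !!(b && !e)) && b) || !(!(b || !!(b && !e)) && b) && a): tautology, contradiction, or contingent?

contradiction

(!!(!(b || !!(b && !e)) && b) || a) && !(!(!(b || !!(b && !e)) && b) || !(!(b || !!(b && !e)) && b) && a)
= (!!(!(b || !!(b && !e)) && b) || a) && !!(!(b || !!(b && !e)) && b)   (absorption)
= !!(!(b || !!(b && !e)) && b)   (absorption)
= !!(!(b || b && !e) && b)   (double negation)
= !(b || b && !e) && b   (double negation)
= !b && b   (absorption)
= false   (complement)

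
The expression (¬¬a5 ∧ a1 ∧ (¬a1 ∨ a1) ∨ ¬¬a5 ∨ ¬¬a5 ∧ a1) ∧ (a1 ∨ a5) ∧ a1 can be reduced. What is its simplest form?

(¬¬a5 ∧ a1 ∧ (¬a1 ∨ a1) ∨ ¬¬a5 ∨ ¬¬a5 ∧ a1) ∧ (a1 ∨ a5) ∧ a1
= (¬¬a5 ∧ a1 ∧ (¬a1 ∨ a1) ∨ ¬¬a5) ∧ (a1 ∨ a5) ∧ a1   — absorption
= (¬¬a5 ∧ a1 ∨ ¬¬a5) ∧ (a1 ∨ a5) ∧ a1   — complement / identity
= ¬¬a5 ∧ (a1 ∨ a5) ∧ a1   — absorption
= ¬¬a5 ∧ a1   — absorption
= a5 ∧ a1   — double negation

a5 ∧ a1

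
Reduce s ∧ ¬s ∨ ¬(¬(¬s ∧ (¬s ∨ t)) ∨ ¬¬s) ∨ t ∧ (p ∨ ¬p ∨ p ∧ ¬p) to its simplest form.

¬s ∨ t

s ∧ ¬s ∨ ¬(¬(¬s ∧ (¬s ∨ t)) ∨ ¬¬s) ∨ t ∧ (p ∨ ¬p ∨ p ∧ ¬p)
= s ∧ ¬s ∨ ¬(¬¬s ∨ ¬¬s) ∨ t ∧ (p ∨ ¬p ∨ p ∧ ¬p)   [absorption]
= s ∧ ¬s ∨ ¬s ∧ ¬s ∨ t ∧ (p ∨ ¬p ∨ p ∧ ¬p)   [De Morgan]
= s ∧ ¬s ∨ ¬s ∧ ¬s ∨ t ∧ (p ∨ ¬p)   [complement / identity]
= ¬s ∨ t ∧ (p ∨ ¬p)   [distribution]
= ¬s ∨ t   [complement / identity]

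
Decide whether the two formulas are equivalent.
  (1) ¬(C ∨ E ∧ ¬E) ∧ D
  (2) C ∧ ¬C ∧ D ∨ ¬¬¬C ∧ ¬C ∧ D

Yes

E1: ¬(C ∨ E ∧ ¬E) ∧ D
    = ¬C ∧ D   — complement / identity
E2: C ∧ ¬C ∧ D ∨ ¬¬¬C ∧ ¬C ∧ D
    = C ∧ ¬C ∧ D ∨ ¬C ∧ ¬C ∧ D   — double negation
    = ¬C ∧ D   — distribution
Both reduce to ¬C ∧ D, so they are equivalent.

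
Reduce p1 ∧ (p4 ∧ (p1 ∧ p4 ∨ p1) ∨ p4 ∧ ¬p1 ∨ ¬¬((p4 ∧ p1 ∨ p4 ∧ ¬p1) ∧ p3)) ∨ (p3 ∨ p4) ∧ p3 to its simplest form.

p1 ∧ (p4 ∧ (p1 ∧ p4 ∨ p1) ∨ p4 ∧ ¬p1 ∨ ¬¬((p4 ∧ p1 ∨ p4 ∧ ¬p1) ∧ p3)) ∨ (p3 ∨ p4) ∧ p3
= p1 ∧ (p4 ∧ (p1 ∧ p4 ∨ p1) ∨ p4 ∧ ¬p1 ∨ (p4 ∧ p1 ∨ p4 ∧ ¬p1) ∧ p3) ∨ (p3 ∨ p4) ∧ p3   (double negation)
= p1 ∧ (p4 ∧ p1 ∨ p4 ∧ ¬p1 ∨ (p4 ∧ p1 ∨ p4 ∧ ¬p1) ∧ p3) ∨ (p3 ∨ p4) ∧ p3   (absorption)
= p1 ∧ (p4 ∧ p1 ∨ p4 ∧ ¬p1 ∨ (p4 ∧ p1 ∨ p4 ∧ ¬p1) ∧ p3) ∨ p3   (absorption)
= p1 ∧ (p4 ∧ p1 ∨ p4 ∧ ¬p1) ∨ p3   (absorption)
= p1 ∧ p4 ∨ p3   (distribution)

p1 ∧ p4 ∨ p3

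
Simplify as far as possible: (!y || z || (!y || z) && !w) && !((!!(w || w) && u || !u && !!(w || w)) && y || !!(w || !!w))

(!y || z || (!y || z) && !w) && !((!!(w || w) && u || !u && !!(w || w)) && y || !!(w || !!w))
= (!y || z || (!y || z) && !w) && !((!!(w || w) && u || !u && !!(w || w)) && y || !!(w || w))   — double negation
= (!y || z || (!y || z) && !w) && !(!!(w || w) && y || !!(w || w))   — distribution
= (!y || z || (!y || z) && !w) && !!!(w || w)   — absorption
= (!y || z || (!y || z) && !w) && !!!w   — idempotence
= (!y || z) && !!!w   — absorption
= (!y || z) && !w   — double negation

(!y || z) && !w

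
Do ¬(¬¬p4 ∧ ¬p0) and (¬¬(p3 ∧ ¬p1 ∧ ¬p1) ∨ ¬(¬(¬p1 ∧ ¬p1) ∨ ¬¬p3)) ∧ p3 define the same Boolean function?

No

E1: ¬(¬¬p4 ∧ ¬p0)
    = ¬p4 ∨ p0   [De Morgan]
E2: (¬¬(p3 ∧ ¬p1 ∧ ¬p1) ∨ ¬(¬(¬p1 ∧ ¬p1) ∨ ¬¬p3)) ∧ p3
    = (p3 ∧ ¬p1 ∧ ¬p1 ∨ ¬(¬(¬p1 ∧ ¬p1) ∨ ¬¬p3)) ∧ p3   [double negation]
    = (p3 ∧ ¬p1 ∧ ¬p1 ∨ ¬p1 ∧ ¬p1 ∧ ¬p3) ∧ p3   [De Morgan]
    = ¬p1 ∧ ¬p1 ∧ p3   [distribution]
    = ¬p1 ∧ p3   [idempotence]
These differ: at p0=1, p1=1, p3=0, p4=0, E1 = 1 but E2 = 0.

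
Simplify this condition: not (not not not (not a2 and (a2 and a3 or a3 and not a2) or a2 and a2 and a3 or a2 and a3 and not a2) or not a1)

not (not not not (not a2 and (a2 and a3 or a3 and not a2) or a2 and a2 and a3 or a2 and a3 and not a2) or not a1)
= not (not not not (not a2 and a3 or a2 and a2 and a3 or a2 and a3 and not a2) or not a1)   [distribution]
= not (not not not (not a2 and a3 or a2 and a3) or not a1)   [distribution]
= not (not not not a3 or not a1)   [distribution]
= not (not a3 or not a1)   [double negation]
= a3 and a1   [De Morgan]

a3 and a1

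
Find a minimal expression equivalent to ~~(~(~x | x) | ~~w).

~~(~(~x | x) | ~~w)
= ~((~x | x) & ~w)
= ~~w
= w

w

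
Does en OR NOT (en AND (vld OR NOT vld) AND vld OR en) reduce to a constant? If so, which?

en OR NOT (en AND (vld OR NOT vld) AND vld OR en)
= en OR NOT (en AND vld OR en)   [complement / identity]
= en OR NOT en   [absorption]
= TRUE   [complement]

yes, True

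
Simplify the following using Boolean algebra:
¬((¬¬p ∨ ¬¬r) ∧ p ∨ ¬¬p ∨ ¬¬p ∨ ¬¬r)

¬((¬¬p ∨ ¬¬r) ∧ p ∨ ¬¬p ∨ ¬¬p ∨ ¬¬r)
= ¬((¬¬p ∨ ¬¬r) ∧ p ∨ ¬¬p ∨ ¬¬r)
= ¬(¬¬p ∨ ¬¬r)
= ¬p ∧ ¬r

¬p ∧ ¬r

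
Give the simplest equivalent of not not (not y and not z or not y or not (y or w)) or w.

not y or w

not not (not y and not z or not y or not (y or w)) or w
= not not (not y or not (y or w)) or w   (absorption)
= not (y and (y or w)) or w   (De Morgan)
= not y or w   (absorption)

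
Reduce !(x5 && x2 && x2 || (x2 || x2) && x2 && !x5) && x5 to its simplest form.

!(x5 && x2 && x2 || (x2 || x2) && x2 && !x5) && x5
= !(x5 && x2 && x2 || x2 && x2 && !x5) && x5   (idempotence)
= !(x2 && x2) && x5   (distribution)
= !x2 && x5   (idempotence)

!x2 && x5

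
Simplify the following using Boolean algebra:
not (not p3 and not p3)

not (not p3 and not p3)
= not not p3   (idempotence)
= p3   (double negation)

p3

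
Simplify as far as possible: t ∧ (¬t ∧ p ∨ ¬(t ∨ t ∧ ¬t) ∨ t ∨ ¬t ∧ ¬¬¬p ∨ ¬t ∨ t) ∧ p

t ∧ (¬t ∧ p ∨ ¬(t ∨ t ∧ ¬t) ∨ t ∨ ¬t ∧ ¬¬¬p ∨ ¬t ∨ t) ∧ p
= t ∧ (¬t ∧ p ∨ ¬(t ∨ t ∧ ¬t) ∨ t ∨ ¬t ∧ ¬p ∨ ¬t ∨ t) ∧ p   (double negation)
= t ∧ (¬t ∧ p ∨ ¬(t ∨ t ∧ ¬t) ∨ t ∨ ¬t ∨ t) ∧ p   (absorption)
= t ∧ (¬t ∧ p ∨ ¬t ∨ t ∨ ¬t ∨ t) ∧ p   (complement / identity)
= t ∧ (¬t ∨ t ∨ ¬t ∨ t) ∧ p   (absorption)
= t ∧ (¬t ∨ t) ∧ p   (idempotence)
= t ∧ p   (complement / identity)

t ∧ p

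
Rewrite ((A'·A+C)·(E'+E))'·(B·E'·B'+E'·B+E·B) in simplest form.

C'·B

((A'·A+C)·(E'+E))'·(B·E'·B'+E'·B+E·B)
= ((A'·A+C)·(E'+E))'·(B·(E'·B'+E')+E·B)   [distribution]
= ((A'·A+C)·(E'+E))'·(B·E'+E·B)   [absorption]
= (A'·A+C)'·(B·E'+E·B)   [complement / identity]
= C'·(B·E'+E·B)   [complement / identity]
= C'·B   [distribution]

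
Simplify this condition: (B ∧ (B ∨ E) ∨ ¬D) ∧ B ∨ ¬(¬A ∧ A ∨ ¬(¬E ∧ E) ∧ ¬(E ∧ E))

(B ∧ (B ∨ E) ∨ ¬D) ∧ B ∨ ¬(¬A ∧ A ∨ ¬(¬E ∧ E) ∧ ¬(E ∧ E))
= (B ∨ ¬D) ∧ B ∨ ¬(¬A ∧ A ∨ ¬(¬E ∧ E) ∧ ¬(E ∧ E))   (absorption)
= (B ∨ ¬D) ∧ B ∨ ¬(¬(¬E ∧ E) ∧ ¬(E ∧ E))   (complement / identity)
= (B ∨ ¬D) ∧ B ∨ ¬E ∧ E ∨ E ∧ E   (De Morgan)
= B ∨ ¬E ∧ E ∨ E ∧ E   (absorption)
= B ∨ E   (distribution)

B ∨ E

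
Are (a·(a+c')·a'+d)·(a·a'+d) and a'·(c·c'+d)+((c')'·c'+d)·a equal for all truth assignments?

E1: (a·(a+c')·a'+d)·(a·a'+d)
    = (a·a'+d)·(a·a'+d)
    = a·a'+d
    = d
E2: a'·(c·c'+d)+((c')'·c'+d)·a
    = a'·(c·c'+d)+(c·c'+d)·a
    = c·c'+d
    = d
Both reduce to d, so they are equivalent.

Yes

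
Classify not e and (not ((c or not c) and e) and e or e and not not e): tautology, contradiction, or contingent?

not e and (not ((c or not c) and e) and e or e and not not e)
= not e and (not e and e or e and not not e)   (complement / identity)
= not e and (not e and e or e and e)   (double negation)
= not e and e   (distribution)
= False   (complement)

contradiction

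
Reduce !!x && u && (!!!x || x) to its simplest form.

!!x && u && (!!!x || x)
= !!x && u && (!x || x)   [double negation]
= !!x && u   [complement / identity]
= x && u   [double negation]

x && u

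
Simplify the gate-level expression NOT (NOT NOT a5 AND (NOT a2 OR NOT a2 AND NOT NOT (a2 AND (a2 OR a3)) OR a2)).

NOT a5

NOT (NOT NOT a5 AND (NOT a2 OR NOT a2 AND NOT NOT (a2 AND (a2 OR a3)) OR a2))
= NOT (NOT NOT a5 AND (NOT a2 OR NOT a2 AND a2 AND (a2 OR a3) OR a2))   — double negation
= NOT (a5 AND (NOT a2 OR NOT a2 AND a2 AND (a2 OR a3) OR a2))   — double negation
= NOT (a5 AND (NOT a2 OR NOT a2 AND a2 OR a2))   — absorption
= NOT (a5 AND (NOT a2 OR a2))   — complement / identity
= NOT a5   — complement / identity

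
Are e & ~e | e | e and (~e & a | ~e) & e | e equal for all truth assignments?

Yes

E1: e & ~e | e | e
    = e & ~e | e   — idempotence
    = e   — complement / identity
E2: (~e & a | ~e) & e | e
    = ~e & e | e   — absorption
    = e   — complement / identity
Both reduce to e, so they are equivalent.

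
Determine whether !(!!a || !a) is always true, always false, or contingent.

!(!!a || !a)
= !a && a   (De Morgan)
= false   (complement)

always false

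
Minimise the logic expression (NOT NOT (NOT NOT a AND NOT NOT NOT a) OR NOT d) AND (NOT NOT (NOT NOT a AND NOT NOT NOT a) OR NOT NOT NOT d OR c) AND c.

(NOT NOT (NOT NOT a AND NOT NOT NOT a) OR NOT d) AND (NOT NOT (NOT NOT a AND NOT NOT NOT a) OR NOT NOT NOT d OR c) AND c
= (NOT NOT (NOT NOT a AND NOT NOT NOT a) OR NOT d) AND (NOT NOT (NOT NOT a AND NOT NOT NOT a) OR NOT d OR c) AND c   [double negation]
= (NOT NOT (NOT NOT a AND NOT NOT NOT a) OR NOT d) AND c   [absorption]
= (NOT (NOT a OR NOT NOT a) OR NOT d) AND c   [De Morgan]
= (a AND NOT a OR NOT d) AND c   [De Morgan]
= NOT d AND c   [complement / identity]

NOT d AND c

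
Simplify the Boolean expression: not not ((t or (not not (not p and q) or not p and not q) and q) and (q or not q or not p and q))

not not ((t or (not not (not p and q) or not p and not q) and q) and (q or not q or not p and q))
= not not ((t or (not p and q or not p and not q) and q) and (q or not q or not p and q))   (double negation)
= not not ((t or not p and q) and (q or not q or not p and q))   (distribution)
= not not (not p and q or t and (q or not q))   (distribution)
= not p and q or t and (q or not q)   (double negation)
= not p and q or t   (complement / identity)

not p and q or t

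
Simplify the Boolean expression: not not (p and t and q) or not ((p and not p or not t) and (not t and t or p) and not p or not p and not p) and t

not not (p and t and q) or not ((p and not p or not t) and (not t and t or p) and not p or not p and not p) and t
= not not (p and t and q) or not ((p and not p or not t) and p and not p or not p and not p) and t   — complement / identity
= p and t and q or not ((p and not p or not t) and p and not p or not p and not p) and t   — double negation
= p and t and q or not (p and not p or not p and not p) and t   — absorption
= p and t and q or not not p and t   — distribution
= p and t and q or p and t   — double negation
= p and t   — absorption

p and t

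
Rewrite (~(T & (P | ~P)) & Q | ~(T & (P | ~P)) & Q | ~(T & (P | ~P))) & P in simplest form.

(~(T & (P | ~P)) & Q | ~(T & (P | ~P)) & Q | ~(T & (P | ~P))) & P
= (~(T & (P | ~P)) & Q | ~(T & (P | ~P))) & P
= ~(T & (P | ~P)) & P
= ~T & P

~T & P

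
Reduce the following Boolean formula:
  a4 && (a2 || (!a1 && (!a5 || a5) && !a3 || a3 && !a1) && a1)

a4 && (a2 || (!a1 && (!a5 || a5) && !a3 || a3 && !a1) && a1)
= a4 && (a2 || (!a1 && !a3 || a3 && !a1) && a1)   (complement / identity)
= a4 && (a2 || !a1 && a1)   (distribution)
= a4 && a2   (complement / identity)

a4 && a2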